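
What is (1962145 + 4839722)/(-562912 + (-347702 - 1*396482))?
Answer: -6801867/1307096 ≈ -5.2038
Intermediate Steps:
(1962145 + 4839722)/(-562912 + (-347702 - 1*396482)) = 6801867/(-562912 + (-347702 - 396482)) = 6801867/(-562912 - 744184) = 6801867/(-1307096) = 6801867*(-1/1307096) = -6801867/1307096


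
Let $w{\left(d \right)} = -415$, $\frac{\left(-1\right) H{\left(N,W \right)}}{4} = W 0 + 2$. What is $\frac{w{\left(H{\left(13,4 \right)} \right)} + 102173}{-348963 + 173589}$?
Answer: $- \frac{50879}{87687} \approx -0.58023$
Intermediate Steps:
$H{\left(N,W \right)} = -8$ ($H{\left(N,W \right)} = - 4 \left(W 0 + 2\right) = - 4 \left(0 + 2\right) = \left(-4\right) 2 = -8$)
$\frac{w{\left(H{\left(13,4 \right)} \right)} + 102173}{-348963 + 173589} = \frac{-415 + 102173}{-348963 + 173589} = \frac{101758}{-175374} = 101758 \left(- \frac{1}{175374}\right) = - \frac{50879}{87687}$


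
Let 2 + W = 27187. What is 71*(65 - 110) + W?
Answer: 23990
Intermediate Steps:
W = 27185 (W = -2 + 27187 = 27185)
71*(65 - 110) + W = 71*(65 - 110) + 27185 = 71*(-45) + 27185 = -3195 + 27185 = 23990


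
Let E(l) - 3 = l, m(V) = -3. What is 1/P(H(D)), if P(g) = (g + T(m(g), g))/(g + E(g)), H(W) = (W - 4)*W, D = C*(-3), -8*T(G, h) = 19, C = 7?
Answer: 8424/4181 ≈ 2.0148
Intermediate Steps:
T(G, h) = -19/8 (T(G, h) = -1/8*19 = -19/8)
E(l) = 3 + l
D = -21 (D = 7*(-3) = -21)
H(W) = W*(-4 + W) (H(W) = (-4 + W)*W = W*(-4 + W))
P(g) = (-19/8 + g)/(3 + 2*g) (P(g) = (g - 19/8)/(g + (3 + g)) = (-19/8 + g)/(3 + 2*g))
1/P(H(D)) = 1/((-19 + 8*(-21*(-4 - 21)))/(8*(3 + 2*(-21*(-4 - 21))))) = 1/((-19 + 8*(-21*(-25)))/(8*(3 + 2*(-21*(-25))))) = 1/((-19 + 8*525)/(8*(3 + 2*525))) = 1/((-19 + 4200)/(8*(3 + 1050))) = 1/((1/8)*4181/1053) = 1/((1/8)*(1/1053)*4181) = 1/(4181/8424) = 8424/4181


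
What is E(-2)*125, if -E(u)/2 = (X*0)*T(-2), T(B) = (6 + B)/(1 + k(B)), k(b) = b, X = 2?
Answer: 0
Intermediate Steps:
T(B) = (6 + B)/(1 + B)
E(u) = 0 (E(u) = -2*2*0*(6 - 2)/(1 - 2) = -0*4/(-1) = -0*(-1*4) = -0*(-4) = -2*0 = 0)
E(-2)*125 = 0*125 = 0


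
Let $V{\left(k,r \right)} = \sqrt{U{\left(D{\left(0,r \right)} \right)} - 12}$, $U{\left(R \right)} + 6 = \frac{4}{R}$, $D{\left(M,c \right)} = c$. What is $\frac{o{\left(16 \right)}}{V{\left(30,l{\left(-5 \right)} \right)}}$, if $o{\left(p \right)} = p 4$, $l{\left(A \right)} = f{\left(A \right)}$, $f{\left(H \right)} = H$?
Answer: $- \frac{32 i \sqrt{470}}{47} \approx - 14.76 i$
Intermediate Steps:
$l{\left(A \right)} = A$
$o{\left(p \right)} = 4 p$
$U{\left(R \right)} = -6 + \frac{4}{R}$
$V{\left(k,r \right)} = \sqrt{-18 + \frac{4}{r}}$ ($V{\left(k,r \right)} = \sqrt{\left(-6 + \frac{4}{r}\right) - 12} = \sqrt{-18 + \frac{4}{r}}$)
$\frac{o{\left(16 \right)}}{V{\left(30,l{\left(-5 \right)} \right)}} = \frac{4 \cdot 16}{\sqrt{-18 + \frac{4}{-5}}} = \frac{64}{\sqrt{-18 + 4 \left(- \frac{1}{5}\right)}} = \frac{64}{\sqrt{-18 - \frac{4}{5}}} = \frac{64}{\sqrt{- \frac{94}{5}}} = \frac{64}{\frac{1}{5} i \sqrt{470}} = 64 \left(- \frac{i \sqrt{470}}{94}\right) = - \frac{32 i \sqrt{470}}{47}$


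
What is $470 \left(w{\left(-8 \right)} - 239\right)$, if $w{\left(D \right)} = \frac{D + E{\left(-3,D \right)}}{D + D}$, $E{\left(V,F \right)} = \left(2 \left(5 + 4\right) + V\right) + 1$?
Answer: $-112565$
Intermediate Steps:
$E{\left(V,F \right)} = 19 + V$ ($E{\left(V,F \right)} = \left(2 \cdot 9 + V\right) + 1 = \left(18 + V\right) + 1 = 19 + V$)
$w{\left(D \right)} = \frac{16 + D}{2 D}$ ($w{\left(D \right)} = \frac{D + \left(19 - 3\right)}{D + D} = \frac{D + 16}{2 D} = \left(16 + D\right) \frac{1}{2 D} = \frac{16 + D}{2 D}$)
$470 \left(w{\left(-8 \right)} - 239\right) = 470 \left(\frac{16 - 8}{2 \left(-8\right)} - 239\right) = 470 \left(\frac{1}{2} \left(- \frac{1}{8}\right) 8 - 239\right) = 470 \left(- \frac{1}{2} - 239\right) = 470 \left(- \frac{479}{2}\right) = -112565$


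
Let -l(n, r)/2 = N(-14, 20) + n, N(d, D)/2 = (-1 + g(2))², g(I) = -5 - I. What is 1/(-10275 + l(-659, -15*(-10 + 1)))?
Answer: -1/9213 ≈ -0.00010854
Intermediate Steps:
N(d, D) = 128 (N(d, D) = 2*(-1 + (-5 - 1*2))² = 2*(-1 + (-5 - 2))² = 2*(-1 - 7)² = 2*(-8)² = 2*64 = 128)
l(n, r) = -256 - 2*n (l(n, r) = -2*(128 + n) = -256 - 2*n)
1/(-10275 + l(-659, -15*(-10 + 1))) = 1/(-10275 + (-256 - 2*(-659))) = 1/(-10275 + (-256 + 1318)) = 1/(-10275 + 1062) = 1/(-9213) = -1/9213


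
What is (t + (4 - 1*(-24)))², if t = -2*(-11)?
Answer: 2500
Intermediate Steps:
t = 22
(t + (4 - 1*(-24)))² = (22 + (4 - 1*(-24)))² = (22 + (4 + 24))² = (22 + 28)² = 50² = 2500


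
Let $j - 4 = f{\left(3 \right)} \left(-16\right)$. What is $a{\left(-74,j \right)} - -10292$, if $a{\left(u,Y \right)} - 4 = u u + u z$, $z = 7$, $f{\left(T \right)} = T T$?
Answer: $15254$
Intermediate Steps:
$f{\left(T \right)} = T^{2}$
$j = -140$ ($j = 4 + 3^{2} \left(-16\right) = 4 + 9 \left(-16\right) = 4 - 144 = -140$)
$a{\left(u,Y \right)} = 4 + u^{2} + 7 u$ ($a{\left(u,Y \right)} = 4 + \left(u u + u 7\right) = 4 + \left(u^{2} + 7 u\right) = 4 + u^{2} + 7 u$)
$a{\left(-74,j \right)} - -10292 = \left(4 + \left(-74\right)^{2} + 7 \left(-74\right)\right) - -10292 = \left(4 + 5476 - 518\right) + 10292 = 4962 + 10292 = 15254$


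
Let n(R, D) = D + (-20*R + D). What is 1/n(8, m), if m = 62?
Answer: -1/36 ≈ -0.027778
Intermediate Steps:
n(R, D) = -20*R + 2*D (n(R, D) = D + (D - 20*R) = -20*R + 2*D)
1/n(8, m) = 1/(-20*8 + 2*62) = 1/(-160 + 124) = 1/(-36) = -1/36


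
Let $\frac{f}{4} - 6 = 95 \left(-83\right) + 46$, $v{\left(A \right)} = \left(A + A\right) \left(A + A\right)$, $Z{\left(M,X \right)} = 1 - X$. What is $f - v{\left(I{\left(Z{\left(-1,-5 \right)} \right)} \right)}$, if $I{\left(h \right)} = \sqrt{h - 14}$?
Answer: $-31300$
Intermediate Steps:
$I{\left(h \right)} = \sqrt{-14 + h}$
$v{\left(A \right)} = 4 A^{2}$ ($v{\left(A \right)} = 2 A 2 A = 4 A^{2}$)
$f = -31332$ ($f = 24 + 4 \left(95 \left(-83\right) + 46\right) = 24 + 4 \left(-7885 + 46\right) = 24 + 4 \left(-7839\right) = 24 - 31356 = -31332$)
$f - v{\left(I{\left(Z{\left(-1,-5 \right)} \right)} \right)} = -31332 - 4 \left(\sqrt{-14 + \left(1 - -5\right)}\right)^{2} = -31332 - 4 \left(\sqrt{-14 + \left(1 + 5\right)}\right)^{2} = -31332 - 4 \left(\sqrt{-14 + 6}\right)^{2} = -31332 - 4 \left(\sqrt{-8}\right)^{2} = -31332 - 4 \left(2 i \sqrt{2}\right)^{2} = -31332 - 4 \left(-8\right) = -31332 - -32 = -31332 + 32 = -31300$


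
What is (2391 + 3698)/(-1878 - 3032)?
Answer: -6089/4910 ≈ -1.2401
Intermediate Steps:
(2391 + 3698)/(-1878 - 3032) = 6089/(-4910) = 6089*(-1/4910) = -6089/4910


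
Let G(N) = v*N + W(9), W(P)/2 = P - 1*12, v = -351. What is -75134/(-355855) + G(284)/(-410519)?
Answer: 66319119496/146085238745 ≈ 0.45398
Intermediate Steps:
W(P) = -24 + 2*P (W(P) = 2*(P - 1*12) = 2*(P - 12) = 2*(-12 + P) = -24 + 2*P)
G(N) = -6 - 351*N (G(N) = -351*N + (-24 + 2*9) = -351*N + (-24 + 18) = -351*N - 6 = -6 - 351*N)
-75134/(-355855) + G(284)/(-410519) = -75134/(-355855) + (-6 - 351*284)/(-410519) = -75134*(-1/355855) + (-6 - 99684)*(-1/410519) = 75134/355855 - 99690*(-1/410519) = 75134/355855 + 99690/410519 = 66319119496/146085238745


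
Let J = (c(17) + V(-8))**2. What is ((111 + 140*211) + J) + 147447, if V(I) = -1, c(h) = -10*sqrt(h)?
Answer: 178799 + 20*sqrt(17) ≈ 1.7888e+5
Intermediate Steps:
J = (-1 - 10*sqrt(17))**2 (J = (-10*sqrt(17) - 1)**2 = (-1 - 10*sqrt(17))**2 ≈ 1783.5)
((111 + 140*211) + J) + 147447 = ((111 + 140*211) + (1701 + 20*sqrt(17))) + 147447 = ((111 + 29540) + (1701 + 20*sqrt(17))) + 147447 = (29651 + (1701 + 20*sqrt(17))) + 147447 = (31352 + 20*sqrt(17)) + 147447 = 178799 + 20*sqrt(17)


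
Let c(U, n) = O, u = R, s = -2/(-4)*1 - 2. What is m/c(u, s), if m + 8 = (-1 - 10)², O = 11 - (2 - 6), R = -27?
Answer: 113/15 ≈ 7.5333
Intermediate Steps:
s = -3/2 (s = -2*(-¼)*1 - 2 = (½)*1 - 2 = ½ - 2 = -3/2 ≈ -1.5000)
u = -27
O = 15 (O = 11 - 1*(-4) = 11 + 4 = 15)
c(U, n) = 15
m = 113 (m = -8 + (-1 - 10)² = -8 + (-11)² = -8 + 121 = 113)
m/c(u, s) = 113/15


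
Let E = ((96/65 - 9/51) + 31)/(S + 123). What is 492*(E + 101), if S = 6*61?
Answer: 8956128068/180115 ≈ 49725.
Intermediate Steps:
S = 366
E = 35692/540345 (E = ((96/65 - 9/51) + 31)/(366 + 123) = ((96*(1/65) - 9*1/51) + 31)/489 = ((96/65 - 3/17) + 31)*(1/489) = (1437/1105 + 31)*(1/489) = (35692/1105)*(1/489) = 35692/540345 ≈ 0.066054)
492*(E + 101) = 492*(35692/540345 + 101) = 492*(54610537/540345) = 8956128068/180115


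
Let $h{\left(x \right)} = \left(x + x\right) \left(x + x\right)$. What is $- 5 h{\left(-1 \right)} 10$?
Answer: $-200$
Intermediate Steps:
$h{\left(x \right)} = 4 x^{2}$ ($h{\left(x \right)} = 2 x 2 x = 4 x^{2}$)
$- 5 h{\left(-1 \right)} 10 = - 5 \cdot 4 \left(-1\right)^{2} \cdot 10 = - 5 \cdot 4 \cdot 1 \cdot 10 = \left(-5\right) 4 \cdot 10 = \left(-20\right) 10 = -200$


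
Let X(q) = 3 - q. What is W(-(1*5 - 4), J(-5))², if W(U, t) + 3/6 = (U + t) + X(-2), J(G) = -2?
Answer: 9/4 ≈ 2.2500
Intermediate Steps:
W(U, t) = 9/2 + U + t (W(U, t) = -½ + ((U + t) + (3 - 1*(-2))) = -½ + ((U + t) + (3 + 2)) = -½ + ((U + t) + 5) = -½ + (5 + U + t) = 9/2 + U + t)
W(-(1*5 - 4), J(-5))² = (9/2 - (1*5 - 4) - 2)² = (9/2 - (5 - 4) - 2)² = (9/2 - 1*1 - 2)² = (9/2 - 1 - 2)² = (3/2)² = 9/4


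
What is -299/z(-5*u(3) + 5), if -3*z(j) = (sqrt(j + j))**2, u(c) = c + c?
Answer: -897/50 ≈ -17.940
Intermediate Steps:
u(c) = 2*c
z(j) = -2*j/3
-299/z(-5*u(3) + 5) = -299*(-3/(2*(-10*3 + 5))) = -299*(-3/(2*(-5*6 + 5))) = -299*(-3/(2*(-30 + 5))) = -299/((-2/3*(-25))) = -299/50/3 = -299*3/50 = -897/50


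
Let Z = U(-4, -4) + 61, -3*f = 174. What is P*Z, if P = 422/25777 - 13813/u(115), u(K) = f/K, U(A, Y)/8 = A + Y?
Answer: -122839980273/1495066 ≈ -82164.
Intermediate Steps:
f = -58 (f = -⅓*174 = -58)
U(A, Y) = 8*A + 8*Y (U(A, Y) = 8*(A + Y) = 8*A + 8*Y)
u(K) = -58/K
P = 40946660091/1495066 (P = 422/25777 - 13813/((-58/115)) = 422*(1/25777) - 13813/((-58*1/115)) = 422/25777 - 13813/(-58/115) = 422/25777 - 13813*(-115/58) = 422/25777 + 1588495/58 = 40946660091/1495066 ≈ 27388.)
Z = -3 (Z = (8*(-4) + 8*(-4)) + 61 = (-32 - 32) + 61 = -64 + 61 = -3)
P*Z = (40946660091/1495066)*(-3) = -122839980273/1495066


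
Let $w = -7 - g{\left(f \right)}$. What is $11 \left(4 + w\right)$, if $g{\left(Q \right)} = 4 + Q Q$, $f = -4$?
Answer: $-253$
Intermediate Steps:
$g{\left(Q \right)} = 4 + Q^{2}$
$w = -27$ ($w = -7 - \left(4 + \left(-4\right)^{2}\right) = -7 - \left(4 + 16\right) = -7 - 20 = -27$)
$11 \left(4 + w\right) = 11 \left(4 - 27\right) = 11 \left(-23\right) = -253$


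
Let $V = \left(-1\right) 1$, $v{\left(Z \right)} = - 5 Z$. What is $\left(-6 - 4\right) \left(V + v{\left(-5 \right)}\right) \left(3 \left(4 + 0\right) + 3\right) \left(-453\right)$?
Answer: $1630800$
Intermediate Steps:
$V = -1$
$\left(-6 - 4\right) \left(V + v{\left(-5 \right)}\right) \left(3 \left(4 + 0\right) + 3\right) \left(-453\right) = \left(-6 - 4\right) \left(-1 - -25\right) \left(3 \left(4 + 0\right) + 3\right) \left(-453\right) = - 10 \left(-1 + 25\right) \left(3 \cdot 4 + 3\right) \left(-453\right) = - 10 \cdot 24 \left(12 + 3\right) \left(-453\right) = - 10 \cdot 24 \cdot 15 \left(-453\right) = \left(-10\right) 360 \left(-453\right) = \left(-3600\right) \left(-453\right) = 1630800$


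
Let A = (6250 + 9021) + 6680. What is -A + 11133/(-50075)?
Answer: -1099207458/50075 ≈ -21951.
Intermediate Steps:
A = 21951 (A = 15271 + 6680 = 21951)
-A + 11133/(-50075) = -1*21951 + 11133/(-50075) = -21951 + 11133*(-1/50075) = -21951 - 11133/50075 = -1099207458/50075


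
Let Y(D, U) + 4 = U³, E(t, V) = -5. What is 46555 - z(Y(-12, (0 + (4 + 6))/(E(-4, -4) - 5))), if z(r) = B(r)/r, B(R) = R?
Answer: 46554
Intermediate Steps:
Y(D, U) = -4 + U³
z(r) = 1 (z(r) = r/r = 1)
46555 - z(Y(-12, (0 + (4 + 6))/(E(-4, -4) - 5))) = 46555 - 1*1 = 46555 - 1 = 46554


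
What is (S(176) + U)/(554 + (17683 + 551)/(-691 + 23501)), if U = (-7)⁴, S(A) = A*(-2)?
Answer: 23368845/6327487 ≈ 3.6932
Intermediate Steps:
S(A) = -2*A
U = 2401
(S(176) + U)/(554 + (17683 + 551)/(-691 + 23501)) = (-2*176 + 2401)/(554 + (17683 + 551)/(-691 + 23501)) = (-352 + 2401)/(554 + 18234/22810) = 2049/(554 + 18234*(1/22810)) = 2049/(554 + 9117/11405) = 2049/(6327487/11405) = 2049*(11405/6327487) = 23368845/6327487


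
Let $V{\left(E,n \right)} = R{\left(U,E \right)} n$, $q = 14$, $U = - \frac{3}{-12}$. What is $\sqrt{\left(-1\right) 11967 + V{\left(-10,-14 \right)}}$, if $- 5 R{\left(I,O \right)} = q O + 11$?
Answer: $\frac{9 i \sqrt{3805}}{5} \approx 111.03 i$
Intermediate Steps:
$U = \frac{1}{4}$ ($U = \left(-3\right) \left(- \frac{1}{12}\right) = \frac{1}{4} \approx 0.25$)
$R{\left(I,O \right)} = - \frac{11}{5} - \frac{14 O}{5}$ ($R{\left(I,O \right)} = - \frac{14 O + 11}{5} = - \frac{11 + 14 O}{5} = - \frac{11}{5} - \frac{14 O}{5}$)
$V{\left(E,n \right)} = n \left(- \frac{11}{5} - \frac{14 E}{5}\right)$ ($V{\left(E,n \right)} = \left(- \frac{11}{5} - \frac{14 E}{5}\right) n = n \left(- \frac{11}{5} - \frac{14 E}{5}\right)$)
$\sqrt{\left(-1\right) 11967 + V{\left(-10,-14 \right)}} = \sqrt{\left(-1\right) 11967 - - \frac{14 \left(11 + 14 \left(-10\right)\right)}{5}} = \sqrt{-11967 - - \frac{14 \left(11 - 140\right)}{5}} = \sqrt{-11967 - \left(- \frac{14}{5}\right) \left(-129\right)} = \sqrt{-11967 - \frac{1806}{5}} = \sqrt{- \frac{61641}{5}} = \frac{9 i \sqrt{3805}}{5}$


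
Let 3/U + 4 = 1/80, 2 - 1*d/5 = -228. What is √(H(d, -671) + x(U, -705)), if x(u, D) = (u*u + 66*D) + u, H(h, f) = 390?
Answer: 10*I*√46952715/319 ≈ 214.8*I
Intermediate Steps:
d = 1150 (d = 10 - 5*(-228) = 10 + 1140 = 1150)
U = -240/319 (U = 3/(-4 + 1/80) = 3/(-319/80) = 3*(-80/319) = -240/319 ≈ -0.75235)
x(u, D) = u + u² + 66*D (x(u, D) = (u² + 66*D) + u = u + u² + 66*D)
√(H(d, -671) + x(U, -705)) = √(390 + (-240/319 + (-240/319)² + 66*(-705))) = √(390 + (-240/319 + 57600/101761 - 46530)) = √(390 - 4734958290/101761) = √(-4695271500/101761) = 10*I*√46952715/319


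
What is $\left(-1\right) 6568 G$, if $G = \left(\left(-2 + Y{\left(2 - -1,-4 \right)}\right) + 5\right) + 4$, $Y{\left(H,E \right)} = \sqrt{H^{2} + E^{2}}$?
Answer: $-78816$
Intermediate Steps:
$Y{\left(H,E \right)} = \sqrt{E^{2} + H^{2}}$
$G = 12$ ($G = \left(\left(-2 + \sqrt{\left(-4\right)^{2} + \left(2 - -1\right)^{2}}\right) + 5\right) + 4 = \left(\left(-2 + \sqrt{16 + \left(2 + 1\right)^{2}}\right) + 5\right) + 4 = \left(\left(-2 + \sqrt{16 + 3^{2}}\right) + 5\right) + 4 = \left(\left(-2 + \sqrt{16 + 9}\right) + 5\right) + 4 = \left(\left(-2 + \sqrt{25}\right) + 5\right) + 4 = \left(\left(-2 + 5\right) + 5\right) + 4 = \left(3 + 5\right) + 4 = 8 + 4 = 12$)
$\left(-1\right) 6568 G = \left(-1\right) 6568 \cdot 12 = \left(-6568\right) 12 = -78816$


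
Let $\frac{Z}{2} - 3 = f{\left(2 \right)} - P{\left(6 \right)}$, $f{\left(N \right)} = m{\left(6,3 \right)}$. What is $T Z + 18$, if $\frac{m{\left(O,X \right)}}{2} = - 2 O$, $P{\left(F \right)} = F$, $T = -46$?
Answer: $2502$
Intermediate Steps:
$m{\left(O,X \right)} = - 4 O$ ($m{\left(O,X \right)} = 2 \left(- 2 O\right) = - 4 O$)
$f{\left(N \right)} = -24$ ($f{\left(N \right)} = \left(-4\right) 6 = -24$)
$Z = -54$ ($Z = 6 + 2 \left(-24 - 6\right) = 6 + 2 \left(-30\right) = 6 - 60 = -54$)
$T Z + 18 = \left(-46\right) \left(-54\right) + 18 = 2484 + 18 = 2502$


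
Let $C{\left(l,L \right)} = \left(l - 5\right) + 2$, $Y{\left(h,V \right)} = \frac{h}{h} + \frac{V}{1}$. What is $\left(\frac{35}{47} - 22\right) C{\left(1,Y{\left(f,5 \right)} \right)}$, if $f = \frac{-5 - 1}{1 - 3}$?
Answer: $\frac{1998}{47} \approx 42.511$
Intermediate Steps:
$f = 3$ ($f = - \frac{6}{-2} = \left(-6\right) \left(- \frac{1}{2}\right) = 3$)
$Y{\left(h,V \right)} = 1 + V$ ($Y{\left(h,V \right)} = 1 + V 1 = 1 + V$)
$C{\left(l,L \right)} = -3 + l$ ($C{\left(l,L \right)} = \left(-5 + l\right) + 2 = -3 + l$)
$\left(\frac{35}{47} - 22\right) C{\left(1,Y{\left(f,5 \right)} \right)} = \left(\frac{35}{47} - 22\right) \left(-3 + 1\right) = \left(35 \cdot \frac{1}{47} - 22\right) \left(-2\right) = \left(\frac{35}{47} - 22\right) \left(-2\right) = \left(- \frac{999}{47}\right) \left(-2\right) = \frac{1998}{47}$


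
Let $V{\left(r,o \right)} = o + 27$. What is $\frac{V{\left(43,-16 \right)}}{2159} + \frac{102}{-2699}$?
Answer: $- \frac{190529}{5827141} \approx -0.032697$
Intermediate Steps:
$V{\left(r,o \right)} = 27 + o$
$\frac{V{\left(43,-16 \right)}}{2159} + \frac{102}{-2699} = \frac{27 - 16}{2159} + \frac{102}{-2699} = 11 \cdot \frac{1}{2159} + 102 \left(- \frac{1}{2699}\right) = \frac{11}{2159} - \frac{102}{2699} = - \frac{190529}{5827141}$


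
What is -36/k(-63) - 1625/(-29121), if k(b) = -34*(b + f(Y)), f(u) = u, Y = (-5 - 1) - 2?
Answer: 4973/121623 ≈ 0.040889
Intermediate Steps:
Y = -8 (Y = -6 - 2 = -8)
k(b) = 272 - 34*b (k(b) = -34*(b - 8) = -34*(-8 + b) = 272 - 34*b)
-36/k(-63) - 1625/(-29121) = -36/(272 - 34*(-63)) - 1625/(-29121) = -36/(272 + 2142) - 1625*(-1/29121) = -36/2414 + 1625/29121 = -36*1/2414 + 1625/29121 = -18/1207 + 1625/29121 = 4973/121623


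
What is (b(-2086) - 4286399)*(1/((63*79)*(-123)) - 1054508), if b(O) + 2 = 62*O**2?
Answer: -24484394222163035317/87453 ≈ -2.7997e+14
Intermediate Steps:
b(O) = -2 + 62*O**2
(b(-2086) - 4286399)*(1/((63*79)*(-123)) - 1054508) = ((-2 + 62*(-2086)**2) - 4286399)*(1/((63*79)*(-123)) - 1054508) = ((-2 + 62*4351396) - 4286399)*(1/(4977*(-123)) - 1054508) = ((-2 + 269786552) - 4286399)*(1/(-612171) - 1054508) = (269786550 - 4286399)*(-1/612171 - 1054508) = 265500151*(-645539216869/612171) = -24484394222163035317/87453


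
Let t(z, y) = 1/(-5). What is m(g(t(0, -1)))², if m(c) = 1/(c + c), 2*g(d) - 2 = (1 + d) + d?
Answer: 25/169 ≈ 0.14793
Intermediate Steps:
t(z, y) = -⅕
g(d) = 3/2 + d (g(d) = 1 + ((1 + d) + d)/2 = 1 + (1 + 2*d)/2 = 1 + (½ + d) = 3/2 + d)
m(c) = 1/(2*c)
m(g(t(0, -1)))² = (1/(2*(3/2 - ⅕)))² = (1/(2*(13/10)))² = ((½)*(10/13))² = (5/13)² = 25/169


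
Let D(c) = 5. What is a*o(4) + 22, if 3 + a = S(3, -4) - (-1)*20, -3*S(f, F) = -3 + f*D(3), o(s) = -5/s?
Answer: 23/4 ≈ 5.7500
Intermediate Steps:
S(f, F) = 1 - 5*f/3 (S(f, F) = -(-3 + f*5)/3 = -(-3 + 5*f)/3 = 1 - 5*f/3)
a = 13 (a = -3 + ((1 - 5/3*3) - (-1)*20) = -3 + ((1 - 5) - 1*(-20)) = -3 + (-4 + 20) = -3 + 16 = 13)
a*o(4) + 22 = 13*(-5/4) + 22 = -65/4 + 22 = 23/4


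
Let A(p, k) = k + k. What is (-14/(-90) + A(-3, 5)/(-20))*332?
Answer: -5146/45 ≈ -114.36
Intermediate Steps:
A(p, k) = 2*k
(-14/(-90) + A(-3, 5)/(-20))*332 = (-14/(-90) + (2*5)/(-20))*332 = (-14*(-1/90) + 10*(-1/20))*332 = (7/45 - ½)*332 = -31/90*332 = -5146/45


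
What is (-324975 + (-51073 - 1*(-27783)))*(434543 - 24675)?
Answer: -142742679020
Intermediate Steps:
(-324975 + (-51073 - 1*(-27783)))*(434543 - 24675) = (-324975 + (-51073 + 27783))*409868 = (-324975 - 23290)*409868 = -348265*409868 = -142742679020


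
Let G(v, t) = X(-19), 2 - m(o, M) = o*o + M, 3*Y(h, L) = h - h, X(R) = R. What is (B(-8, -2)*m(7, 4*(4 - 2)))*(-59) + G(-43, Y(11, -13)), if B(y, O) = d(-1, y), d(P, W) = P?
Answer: -3264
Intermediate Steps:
B(y, O) = -1
Y(h, L) = 0 (Y(h, L) = (h - h)/3 = (⅓)*0 = 0)
m(o, M) = 2 - M - o² (m(o, M) = 2 - (o*o + M) = 2 - (o² + M) = 2 - (M + o²) = 2 + (-M - o²) = 2 - M - o²)
G(v, t) = -19
(B(-8, -2)*m(7, 4*(4 - 2)))*(-59) + G(-43, Y(11, -13)) = -(2 - 4*(4 - 2) - 1*7²)*(-59) - 19 = -(2 - 4*2 - 1*49)*(-59) - 19 = -(2 - 1*8 - 49)*(-59) - 19 = -(2 - 8 - 49)*(-59) - 19 = -1*(-55)*(-59) - 19 = 55*(-59) - 19 = -3245 - 19 = -3264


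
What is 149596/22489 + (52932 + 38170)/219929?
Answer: 34949291562/4945983281 ≈ 7.0662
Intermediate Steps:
149596/22489 + (52932 + 38170)/219929 = 149596*(1/22489) + 91102*(1/219929) = 149596/22489 + 91102/219929 = 34949291562/4945983281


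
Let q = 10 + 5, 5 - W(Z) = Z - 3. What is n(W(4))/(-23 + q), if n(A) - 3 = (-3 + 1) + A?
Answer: -5/8 ≈ -0.62500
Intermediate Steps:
W(Z) = 8 - Z (W(Z) = 5 - (Z - 3) = 5 - (-3 + Z) = 5 + (3 - Z) = 8 - Z)
n(A) = 1 + A (n(A) = 3 + ((-3 + 1) + A) = 3 + (-2 + A) = 1 + A)
q = 15
n(W(4))/(-23 + q) = (1 + (8 - 1*4))/(-23 + 15) = (1 + (8 - 4))/(-8) = -(1 + 4)/8 = -⅛*5 = -5/8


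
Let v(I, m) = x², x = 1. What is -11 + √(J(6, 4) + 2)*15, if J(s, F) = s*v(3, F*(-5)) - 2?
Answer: -11 + 15*√6 ≈ 25.742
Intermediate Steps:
v(I, m) = 1 (v(I, m) = 1² = 1)
J(s, F) = -2 + s (J(s, F) = s*1 - 2 = s - 2 = -2 + s)
-11 + √(J(6, 4) + 2)*15 = -11 + √((-2 + 6) + 2)*15 = -11 + √(4 + 2)*15 = -11 + √6*15 = -11 + 15*√6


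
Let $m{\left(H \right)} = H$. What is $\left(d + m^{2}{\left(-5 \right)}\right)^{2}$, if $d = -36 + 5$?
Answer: $36$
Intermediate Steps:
$d = -31$
$\left(d + m^{2}{\left(-5 \right)}\right)^{2} = \left(-31 + \left(-5\right)^{2}\right)^{2} = \left(-31 + 25\right)^{2} = \left(-6\right)^{2} = 36$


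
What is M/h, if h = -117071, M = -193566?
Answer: 193566/117071 ≈ 1.6534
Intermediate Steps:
M/h = -193566/(-117071) = -193566*(-1/117071) = 193566/117071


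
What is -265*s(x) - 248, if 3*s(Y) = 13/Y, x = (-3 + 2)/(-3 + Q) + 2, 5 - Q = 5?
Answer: -5181/7 ≈ -740.14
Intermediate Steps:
Q = 0 (Q = 5 - 1*5 = 5 - 5 = 0)
x = 7/3 (x = (-3 + 2)/(-3 + 0) + 2 = -1/(-3) + 2 = -1*(-⅓) + 2 = ⅓ + 2 = 7/3 ≈ 2.3333)
s(Y) = 13/(3*Y) (s(Y) = (13/Y)/3 = 13/(3*Y))
-265*s(x) - 248 = -3445/(3*7/3) - 248 = -3445*3/(3*7) - 248 = -265*13/7 - 248 = -3445/7 - 248 = -5181/7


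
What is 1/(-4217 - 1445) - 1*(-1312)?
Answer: 7428543/5662 ≈ 1312.0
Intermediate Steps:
1/(-4217 - 1445) - 1*(-1312) = 1/(-5662) + 1312 = -1/5662 + 1312 = 7428543/5662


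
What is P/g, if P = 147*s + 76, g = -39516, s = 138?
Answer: -10181/19758 ≈ -0.51528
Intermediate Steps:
P = 20362 (P = 147*138 + 76 = 20286 + 76 = 20362)
P/g = 20362/(-39516) = 20362*(-1/39516) = -10181/19758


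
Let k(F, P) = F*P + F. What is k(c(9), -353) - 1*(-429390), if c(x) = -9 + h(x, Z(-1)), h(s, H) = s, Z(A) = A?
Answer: 429390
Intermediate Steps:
c(x) = -9 + x
k(F, P) = F + F*P
k(c(9), -353) - 1*(-429390) = (-9 + 9)*(1 - 353) - 1*(-429390) = 0*(-352) + 429390 = 0 + 429390 = 429390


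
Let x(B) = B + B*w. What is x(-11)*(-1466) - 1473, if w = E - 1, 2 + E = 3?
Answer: 14653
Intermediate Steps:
E = 1 (E = -2 + 3 = 1)
w = 0 (w = 1 - 1 = 0)
x(B) = B (x(B) = B + B*0 = B + 0 = B)
x(-11)*(-1466) - 1473 = -11*(-1466) - 1473 = 16126 - 1473 = 14653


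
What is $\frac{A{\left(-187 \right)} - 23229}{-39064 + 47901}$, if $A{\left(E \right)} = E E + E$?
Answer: $\frac{11553}{8837} \approx 1.3073$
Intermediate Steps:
$A{\left(E \right)} = E + E^{2}$ ($A{\left(E \right)} = E^{2} + E = E + E^{2}$)
$\frac{A{\left(-187 \right)} - 23229}{-39064 + 47901} = \frac{- 187 \left(1 - 187\right) - 23229}{-39064 + 47901} = \frac{\left(-187\right) \left(-186\right) - 23229}{8837} = \left(34782 - 23229\right) \frac{1}{8837} = 11553 \cdot \frac{1}{8837} = \frac{11553}{8837}$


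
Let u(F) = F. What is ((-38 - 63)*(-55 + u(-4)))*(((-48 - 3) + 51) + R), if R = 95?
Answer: 566105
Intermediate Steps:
((-38 - 63)*(-55 + u(-4)))*(((-48 - 3) + 51) + R) = ((-38 - 63)*(-55 - 4))*(((-48 - 3) + 51) + 95) = (-101*(-59))*((-51 + 51) + 95) = 5959*(0 + 95) = 5959*95 = 566105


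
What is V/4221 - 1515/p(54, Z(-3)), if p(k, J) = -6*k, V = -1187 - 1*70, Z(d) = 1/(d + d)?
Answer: 221761/50652 ≈ 4.3781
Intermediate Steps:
Z(d) = 1/(2*d)
V = -1257 (V = -1187 - 70 = -1257)
V/4221 - 1515/p(54, Z(-3)) = -1257/4221 - 1515/((-6*54)) = -1257*1/4221 - 1515/(-324) = -419/1407 - 1515*(-1/324) = -419/1407 + 505/108 = 221761/50652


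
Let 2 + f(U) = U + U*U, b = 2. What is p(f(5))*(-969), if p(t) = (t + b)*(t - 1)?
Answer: -784890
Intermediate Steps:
f(U) = -2 + U + U**2 (f(U) = -2 + (U + U*U) = -2 + (U + U**2) = -2 + U + U**2)
p(t) = (-1 + t)*(2 + t) (p(t) = (t + 2)*(t - 1) = (2 + t)*(-1 + t) = (-1 + t)*(2 + t))
p(f(5))*(-969) = (-2 + (-2 + 5 + 5**2) + (-2 + 5 + 5**2)**2)*(-969) = (-2 + (-2 + 5 + 25) + (-2 + 5 + 25)**2)*(-969) = (-2 + 28 + 28**2)*(-969) = (-2 + 28 + 784)*(-969) = 810*(-969) = -784890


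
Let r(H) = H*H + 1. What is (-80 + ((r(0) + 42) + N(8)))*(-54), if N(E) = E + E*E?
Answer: -1890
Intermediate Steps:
r(H) = 1 + H² (r(H) = H² + 1 = 1 + H²)
N(E) = E + E²
(-80 + ((r(0) + 42) + N(8)))*(-54) = (-80 + (((1 + 0²) + 42) + 8*(1 + 8)))*(-54) = (-80 + (((1 + 0) + 42) + 8*9))*(-54) = (-80 + ((1 + 42) + 72))*(-54) = (-80 + (43 + 72))*(-54) = (-80 + 115)*(-54) = 35*(-54) = -1890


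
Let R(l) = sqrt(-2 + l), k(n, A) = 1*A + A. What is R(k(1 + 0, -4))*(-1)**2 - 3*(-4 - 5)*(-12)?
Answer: -324 + I*sqrt(10) ≈ -324.0 + 3.1623*I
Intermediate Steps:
k(n, A) = 2*A (k(n, A) = A + A = 2*A)
R(k(1 + 0, -4))*(-1)**2 - 3*(-4 - 5)*(-12) = sqrt(-2 + 2*(-4))*(-1)**2 - 3*(-4 - 5)*(-12) = sqrt(-2 - 8)*1 - 3*(-9)*(-12) = sqrt(-10)*1 + 27*(-12) = (I*sqrt(10))*1 - 324 = I*sqrt(10) - 324 = -324 + I*sqrt(10)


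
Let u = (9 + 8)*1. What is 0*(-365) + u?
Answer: 17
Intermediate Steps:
u = 17 (u = 17*1 = 17)
0*(-365) + u = 0*(-365) + 17 = 0 + 17 = 17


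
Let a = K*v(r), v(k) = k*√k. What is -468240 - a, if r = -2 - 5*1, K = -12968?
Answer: -468240 - 90776*I*√7 ≈ -4.6824e+5 - 2.4017e+5*I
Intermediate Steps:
r = -7 (r = -2 - 5 = -7)
v(k) = k^(3/2)
a = 90776*I*√7 (a = -(-90776)*I*√7 = 90776*I*√7 ≈ 2.4017e+5*I)
-468240 - a = -468240 - 90776*I*√7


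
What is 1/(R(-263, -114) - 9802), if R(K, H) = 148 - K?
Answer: -1/9391 ≈ -0.00010648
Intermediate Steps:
1/(R(-263, -114) - 9802) = 1/((148 - 1*(-263)) - 9802) = 1/((148 + 263) - 9802) = 1/(411 - 9802) = 1/(-9391) = -1/9391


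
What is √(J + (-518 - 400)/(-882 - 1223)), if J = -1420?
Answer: I*√6290123110/2105 ≈ 37.677*I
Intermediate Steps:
√(J + (-518 - 400)/(-882 - 1223)) = √(-1420 + (-518 - 400)/(-882 - 1223)) = √(-1420 - 918/(-2105)) = √(-1420 - 918*(-1/2105)) = √(-1420 + 918/2105) = √(-2988182/2105) = I*√6290123110/2105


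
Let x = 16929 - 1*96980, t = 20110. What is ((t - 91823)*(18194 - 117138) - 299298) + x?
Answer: 7095191723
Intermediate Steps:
x = -80051 (x = 16929 - 96980 = -80051)
((t - 91823)*(18194 - 117138) - 299298) + x = ((20110 - 91823)*(18194 - 117138) - 299298) - 80051 = (-71713*(-98944) - 299298) - 80051 = (7095571072 - 299298) - 80051 = 7095271774 - 80051 = 7095191723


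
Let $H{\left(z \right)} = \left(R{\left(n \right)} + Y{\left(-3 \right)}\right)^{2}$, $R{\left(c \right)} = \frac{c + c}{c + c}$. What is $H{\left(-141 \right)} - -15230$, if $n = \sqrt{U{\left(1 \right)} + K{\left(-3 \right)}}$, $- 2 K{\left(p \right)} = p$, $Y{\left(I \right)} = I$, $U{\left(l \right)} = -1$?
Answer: $15234$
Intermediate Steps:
$K{\left(p \right)} = - \frac{p}{2}$
$n = \frac{\sqrt{2}}{2}$ ($n = \sqrt{-1 - - \frac{3}{2}} = \sqrt{-1 + \frac{3}{2}} = \sqrt{\frac{1}{2}} = \frac{\sqrt{2}}{2} \approx 0.70711$)
$R{\left(c \right)} = 1$ ($R{\left(c \right)} = \frac{2 c}{2 c} = 2 c \frac{1}{2 c} = 1$)
$H{\left(z \right)} = 4$ ($H{\left(z \right)} = \left(1 - 3\right)^{2} = \left(-2\right)^{2} = 4$)
$H{\left(-141 \right)} - -15230 = 4 - -15230 = 4 + 15230 = 15234$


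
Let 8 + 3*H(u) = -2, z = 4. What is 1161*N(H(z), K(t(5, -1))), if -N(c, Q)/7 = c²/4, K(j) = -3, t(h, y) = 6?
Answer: -22575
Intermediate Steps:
H(u) = -10/3 (H(u) = -8/3 + (⅓)*(-2) = -8/3 - ⅔ = -10/3)
N(c, Q) = -7*c²/4
1161*N(H(z), K(t(5, -1))) = 1161*(-7*(-10/3)²/4) = 1161*(-7/4*100/9) = 1161*(-175/9) = -22575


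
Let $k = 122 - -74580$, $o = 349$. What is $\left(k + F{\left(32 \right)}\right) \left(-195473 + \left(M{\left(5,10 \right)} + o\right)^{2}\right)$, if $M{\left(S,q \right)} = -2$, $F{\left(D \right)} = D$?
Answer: $-5609832976$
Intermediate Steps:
$k = 74702$ ($k = 122 + 74580 = 74702$)
$\left(k + F{\left(32 \right)}\right) \left(-195473 + \left(M{\left(5,10 \right)} + o\right)^{2}\right) = \left(74702 + 32\right) \left(-195473 + \left(-2 + 349\right)^{2}\right) = 74734 \left(-195473 + 347^{2}\right) = 74734 \left(-195473 + 120409\right) = 74734 \left(-75064\right) = -5609832976$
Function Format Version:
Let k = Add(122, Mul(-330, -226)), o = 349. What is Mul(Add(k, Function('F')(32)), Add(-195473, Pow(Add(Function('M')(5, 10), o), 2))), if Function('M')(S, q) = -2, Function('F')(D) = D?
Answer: -5609832976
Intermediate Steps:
k = 74702 (k = Add(122, 74580) = 74702)
Mul(Add(k, Function('F')(32)), Add(-195473, Pow(Add(Function('M')(5, 10), o), 2))) = Mul(Add(74702, 32), Add(-195473, Pow(Add(-2, 349), 2))) = Mul(74734, Add(-195473, Pow(347, 2))) = Mul(74734, Add(-195473, 120409)) = Mul(74734, -75064) = -5609832976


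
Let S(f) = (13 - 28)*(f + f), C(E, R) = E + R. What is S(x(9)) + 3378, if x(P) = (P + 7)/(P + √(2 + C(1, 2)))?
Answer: 63102/19 + 120*√5/19 ≈ 3335.3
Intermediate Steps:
x(P) = (7 + P)/(P + √5) (x(P) = (P + 7)/(P + √(2 + (1 + 2))) = (7 + P)/(P + √(2 + 3)) = (7 + P)/(P + √5))
S(f) = -30*f
S(x(9)) + 3378 = -30*(7 + 9)/(9 + √5) + 3378 = -30*16/(9 + √5) + 3378 = -480/(9 + √5) + 3378 = 3378 - 480/(9 + √5)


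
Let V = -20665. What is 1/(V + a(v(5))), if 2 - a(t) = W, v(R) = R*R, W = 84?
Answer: -1/20747 ≈ -4.8200e-5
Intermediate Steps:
v(R) = R**2
a(t) = -82 (a(t) = 2 - 1*84 = 2 - 84 = -82)
1/(V + a(v(5))) = 1/(-20665 - 82) = 1/(-20747) = -1/20747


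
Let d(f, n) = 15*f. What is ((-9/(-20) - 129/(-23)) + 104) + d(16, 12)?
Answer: 161027/460 ≈ 350.06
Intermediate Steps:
((-9/(-20) - 129/(-23)) + 104) + d(16, 12) = ((-9/(-20) - 129/(-23)) + 104) + 15*16 = ((-9*(-1/20) - 129*(-1/23)) + 104) + 240 = ((9/20 + 129/23) + 104) + 240 = (2787/460 + 104) + 240 = 50627/460 + 240 = 161027/460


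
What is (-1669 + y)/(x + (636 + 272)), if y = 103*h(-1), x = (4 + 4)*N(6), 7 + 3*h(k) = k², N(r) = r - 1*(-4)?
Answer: -1875/988 ≈ -1.8978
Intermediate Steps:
N(r) = 4 + r (N(r) = r + 4 = 4 + r)
h(k) = -7/3 + k²/3
x = 80 (x = (4 + 4)*(4 + 6) = 8*10 = 80)
y = -206 (y = 103*(-7/3 + (⅓)*(-1)²) = 103*(-7/3 + (⅓)*1) = 103*(-7/3 + ⅓) = 103*(-2) = -206)
(-1669 + y)/(x + (636 + 272)) = (-1669 - 206)/(80 + (636 + 272)) = -1875/(80 + 908) = -1875/988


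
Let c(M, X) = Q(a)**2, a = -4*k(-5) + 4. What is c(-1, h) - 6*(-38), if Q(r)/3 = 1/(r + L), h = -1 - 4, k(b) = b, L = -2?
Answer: 110361/484 ≈ 228.02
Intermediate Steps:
a = 24 (a = -4*(-5) + 4 = 20 + 4 = 24)
h = -5
Q(r) = 3/(-2 + r) (Q(r) = 3/(r - 2) = 3/(-2 + r))
c(M, X) = 9/484 (c(M, X) = (3/(-2 + 24))**2 = (3/22)**2 = 9/484)
c(-1, h) - 6*(-38) = 9/484 - 6*(-38) = 9/484 + 228 = 110361/484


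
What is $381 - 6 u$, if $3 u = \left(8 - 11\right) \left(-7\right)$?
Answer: $339$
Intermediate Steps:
$u = 7$ ($u = \frac{\left(8 - 11\right) \left(-7\right)}{3} = \frac{\left(-3\right) \left(-7\right)}{3} = \frac{1}{3} \cdot 21 = 7$)
$381 - 6 u = 381 - 42 = 339$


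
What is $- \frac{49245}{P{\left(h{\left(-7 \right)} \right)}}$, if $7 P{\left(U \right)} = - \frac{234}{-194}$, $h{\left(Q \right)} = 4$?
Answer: $- \frac{11145785}{39} \approx -2.8579 \cdot 10^{5}$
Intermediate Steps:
$P{\left(U \right)} = \frac{117}{679}$ ($P{\left(U \right)} = \frac{\left(-234\right) \frac{1}{-194}}{7} = \frac{\left(-234\right) \left(- \frac{1}{194}\right)}{7} = \frac{1}{7} \cdot \frac{117}{97} = \frac{117}{679}$)
$- \frac{49245}{P{\left(h{\left(-7 \right)} \right)}} = - \frac{49245}{\frac{117}{679}} = \left(-49245\right) \frac{679}{117} = - \frac{11145785}{39}$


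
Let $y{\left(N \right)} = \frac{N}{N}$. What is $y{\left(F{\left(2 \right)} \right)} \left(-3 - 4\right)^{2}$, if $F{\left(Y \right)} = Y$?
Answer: $49$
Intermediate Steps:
$y{\left(N \right)} = 1$
$y{\left(F{\left(2 \right)} \right)} \left(-3 - 4\right)^{2} = 1 \left(-3 - 4\right)^{2} = 1 \left(-7\right)^{2} = 1 \cdot 49 = 49$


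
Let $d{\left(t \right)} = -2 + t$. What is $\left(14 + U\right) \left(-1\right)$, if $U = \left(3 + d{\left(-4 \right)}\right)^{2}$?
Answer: $-23$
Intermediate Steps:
$U = 9$ ($U = \left(3 - 6\right)^{2} = \left(-3\right)^{2} = 9$)
$\left(14 + U\right) \left(-1\right) = \left(14 + 9\right) \left(-1\right) = 23 \left(-1\right) = -23$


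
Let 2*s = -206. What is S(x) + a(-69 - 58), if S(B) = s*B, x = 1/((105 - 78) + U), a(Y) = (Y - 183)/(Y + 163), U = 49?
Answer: -6817/684 ≈ -9.9664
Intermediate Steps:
s = -103 (s = (½)*(-206) = -103)
a(Y) = (-183 + Y)/(163 + Y)
x = 1/76 (x = 1/((105 - 78) + 49) = 1/(27 + 49) = 1/76 ≈ 0.013158)
S(B) = -103*B
S(x) + a(-69 - 58) = -103*1/76 + (-183 + (-69 - 58))/(163 + (-69 - 58)) = -103/76 + (-183 - 127)/(163 - 127) = -103/76 - 310/36 = -103/76 + (1/36)*(-310) = -103/76 - 155/18 = -6817/684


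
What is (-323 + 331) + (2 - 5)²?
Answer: 17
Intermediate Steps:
(-323 + 331) + (2 - 5)² = 8 + (-3)² = 8 + 9 = 17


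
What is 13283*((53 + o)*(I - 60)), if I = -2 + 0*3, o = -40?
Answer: -10706098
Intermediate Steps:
I = -2 (I = -2 + 0 = -2)
13283*((53 + o)*(I - 60)) = 13283*((53 - 40)*(-2 - 60)) = 13283*(13*(-62)) = 13283*(-806) = -10706098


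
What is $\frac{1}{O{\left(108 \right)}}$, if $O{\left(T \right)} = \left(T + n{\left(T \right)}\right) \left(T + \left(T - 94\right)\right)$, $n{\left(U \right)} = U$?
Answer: $\frac{1}{26352} \approx 3.7948 \cdot 10^{-5}$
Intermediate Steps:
$O{\left(T \right)} = 2 T \left(-94 + 2 T\right)$ ($O{\left(T \right)} = \left(T + T\right) \left(T + \left(T - 94\right)\right) = 2 T \left(T + \left(T - 94\right)\right) = 2 T \left(T + \left(-94 + T\right)\right) = 2 T \left(-94 + 2 T\right)$)
$\frac{1}{O{\left(108 \right)}} = \frac{1}{4 \cdot 108 \left(-47 + 108\right)} = \frac{1}{4 \cdot 108 \cdot 61} = \frac{1}{26352}$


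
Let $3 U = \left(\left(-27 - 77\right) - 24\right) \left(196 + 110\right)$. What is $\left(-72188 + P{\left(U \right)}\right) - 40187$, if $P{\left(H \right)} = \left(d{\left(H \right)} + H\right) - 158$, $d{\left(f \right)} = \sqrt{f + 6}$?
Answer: $-125589 + 15 i \sqrt{58} \approx -1.2559 \cdot 10^{5} + 114.24 i$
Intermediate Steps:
$U = -13056$ ($U = \frac{\left(\left(-27 - 77\right) - 24\right) \left(196 + 110\right)}{3} = \frac{\left(-104 - 24\right) 306}{3} = \frac{\left(-128\right) 306}{3} = \frac{1}{3} \left(-39168\right) = -13056$)
$d{\left(f \right)} = \sqrt{6 + f}$
$P{\left(H \right)} = -158 + H + \sqrt{6 + H}$ ($P{\left(H \right)} = \left(\sqrt{6 + H} + H\right) - 158 = \left(H + \sqrt{6 + H}\right) - 158 = -158 + H + \sqrt{6 + H}$)
$\left(-72188 + P{\left(U \right)}\right) - 40187 = \left(-72188 - \left(13214 - \sqrt{6 - 13056}\right)\right) - 40187 = \left(-72188 - \left(13214 - 15 i \sqrt{58}\right)\right) - 40187 = \left(-85402 + 15 i \sqrt{58}\right) - 40187 = -125589 + 15 i \sqrt{58}$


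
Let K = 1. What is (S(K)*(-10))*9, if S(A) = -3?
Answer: 270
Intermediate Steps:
(S(K)*(-10))*9 = -3*(-10)*9 = 30*9 = 270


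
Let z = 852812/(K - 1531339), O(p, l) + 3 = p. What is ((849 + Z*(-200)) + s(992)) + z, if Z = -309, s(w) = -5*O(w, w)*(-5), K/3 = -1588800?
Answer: 550257794574/6297739 ≈ 87374.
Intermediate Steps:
K = -4766400 (K = 3*(-1588800) = -4766400)
O(p, l) = -3 + p
s(w) = -75 + 25*w (s(w) = -5*(-3 + w)*(-5) = (15 - 5*w)*(-5) = -75 + 25*w)
z = -852812/6297739 (z = 852812/(-4766400 - 1531339) = 852812/(-6297739) = 852812*(-1/6297739) = -852812/6297739 ≈ -0.13542)
((849 + Z*(-200)) + s(992)) + z = ((849 - 309*(-200)) + (-75 + 25*992)) - 852812/6297739 = ((849 + 61800) + (-75 + 24800)) - 852812/6297739 = (62649 + 24725) - 852812/6297739 = 87374 - 852812/6297739 = 550257794574/6297739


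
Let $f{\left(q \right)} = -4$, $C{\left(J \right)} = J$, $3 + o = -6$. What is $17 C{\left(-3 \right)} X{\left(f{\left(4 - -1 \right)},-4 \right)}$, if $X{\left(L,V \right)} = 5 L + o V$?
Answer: $-816$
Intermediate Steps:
$o = -9$ ($o = -3 - 6 = -9$)
$X{\left(L,V \right)} = - 9 V + 5 L$ ($X{\left(L,V \right)} = 5 L - 9 V = - 9 V + 5 L$)
$17 C{\left(-3 \right)} X{\left(f{\left(4 - -1 \right)},-4 \right)} = 17 \left(-3\right) \left(\left(-9\right) \left(-4\right) + 5 \left(-4\right)\right) = - 51 \left(36 - 20\right) = \left(-51\right) 16 = -816$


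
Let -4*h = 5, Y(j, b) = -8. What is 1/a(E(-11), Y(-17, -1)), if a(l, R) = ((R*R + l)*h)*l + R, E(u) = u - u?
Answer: -1/8 ≈ -0.12500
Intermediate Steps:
E(u) = 0
h = -5/4 (h = -1/4*5 = -5/4 ≈ -1.2500)
a(l, R) = R + l*(-5*l/4 - 5*R**2/4) (a(l, R) = ((R*R + l)*(-5/4))*l + R = ((R**2 + l)*(-5/4))*l + R = ((l + R**2)*(-5/4))*l + R = (-5*l/4 - 5*R**2/4)*l + R = l*(-5*l/4 - 5*R**2/4) + R = R + l*(-5*l/4 - 5*R**2/4))
1/a(E(-11), Y(-17, -1)) = 1/(-8 - 5/4*0**2 - 5/4*0*(-8)**2) = 1/(-8 - 5/4*0 - 5/4*0*64) = 1/(-8 + 0 + 0) = 1/(-8) = -1/8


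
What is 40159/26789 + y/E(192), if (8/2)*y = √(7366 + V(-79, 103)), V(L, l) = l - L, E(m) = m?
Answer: 5737/3827 + √1887/384 ≈ 1.6122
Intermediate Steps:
y = √1887/2 (y = √(7366 + (103 - 1*(-79)))/4 = √(7366 + (103 + 79))/4 = √(7366 + 182)/4 = √7548/4 = (2*√1887)/4 = √1887/2 ≈ 21.720)
40159/26789 + y/E(192) = 40159/26789 + (√1887/2)/192 = 40159*(1/26789) + (√1887/2)*(1/192) = 5737/3827 + √1887/384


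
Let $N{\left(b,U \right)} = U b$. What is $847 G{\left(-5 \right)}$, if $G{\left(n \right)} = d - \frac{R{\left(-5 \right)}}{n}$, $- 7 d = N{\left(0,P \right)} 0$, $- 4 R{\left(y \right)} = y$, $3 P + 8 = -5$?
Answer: $\frac{847}{4} \approx 211.75$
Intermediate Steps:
$P = - \frac{13}{3}$ ($P = - \frac{8}{3} + \frac{1}{3} \left(-5\right) = - \frac{8}{3} - \frac{5}{3} = - \frac{13}{3} \approx -4.3333$)
$R{\left(y \right)} = - \frac{y}{4}$
$d = 0$ ($d = - \frac{\left(- \frac{13}{3}\right) 0 \cdot 0}{7} = - \frac{0 \cdot 0}{7} = \left(- \frac{1}{7}\right) 0 = 0$)
$G{\left(n \right)} = - \frac{5}{4 n}$ ($G{\left(n \right)} = 0 - \frac{\left(- \frac{1}{4}\right) \left(-5\right)}{n} = 0 - \frac{5}{4 n} = - \frac{5}{4 n}$)
$847 G{\left(-5 \right)} = 847 \left(- \frac{5}{4 \left(-5\right)}\right) = 847 \left(\left(- \frac{5}{4}\right) \left(- \frac{1}{5}\right)\right) = 847 \cdot \frac{1}{4} = \frac{847}{4}$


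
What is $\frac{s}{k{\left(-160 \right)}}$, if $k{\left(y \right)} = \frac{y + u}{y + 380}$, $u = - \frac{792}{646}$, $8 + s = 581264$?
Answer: $- \frac{10326012840}{13019} \approx -7.9315 \cdot 10^{5}$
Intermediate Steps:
$s = 581256$ ($s = -8 + 581264 = 581256$)
$u = - \frac{396}{323}$ ($u = \left(-792\right) \frac{1}{646} = - \frac{396}{323} \approx -1.226$)
$k{\left(y \right)} = \frac{- \frac{396}{323} + y}{380 + y}$ ($k{\left(y \right)} = \frac{y - \frac{396}{323}}{y + 380} = \frac{- \frac{396}{323} + y}{380 + y}$)
$\frac{s}{k{\left(-160 \right)}} = \frac{581256}{\frac{1}{380 - 160} \left(- \frac{396}{323} - 160\right)} = \frac{581256}{\frac{1}{220} \left(- \frac{52076}{323}\right)} = \frac{581256}{- \frac{13019}{17765}} = 581256 \left(- \frac{17765}{13019}\right) = - \frac{10326012840}{13019}$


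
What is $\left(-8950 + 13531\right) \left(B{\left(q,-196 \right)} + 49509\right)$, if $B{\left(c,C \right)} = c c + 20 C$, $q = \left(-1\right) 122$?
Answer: $277026813$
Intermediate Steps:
$q = -122$
$B{\left(c,C \right)} = c^{2} + 20 C$
$\left(-8950 + 13531\right) \left(B{\left(q,-196 \right)} + 49509\right) = \left(-8950 + 13531\right) \left(\left(\left(-122\right)^{2} + 20 \left(-196\right)\right) + 49509\right) = 4581 \left(\left(14884 - 3920\right) + 49509\right) = 4581 \left(10964 + 49509\right) = 4581 \cdot 60473 = 277026813$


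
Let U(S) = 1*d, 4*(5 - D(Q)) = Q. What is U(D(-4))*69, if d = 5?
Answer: 345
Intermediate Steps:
D(Q) = 5 - Q/4
U(S) = 5 (U(S) = 1*5 = 5)
U(D(-4))*69 = 5*69 = 345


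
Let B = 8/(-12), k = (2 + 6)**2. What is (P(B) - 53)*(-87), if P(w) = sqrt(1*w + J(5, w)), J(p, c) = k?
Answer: 4611 - 29*sqrt(570) ≈ 3918.6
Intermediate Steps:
k = 64 (k = 8**2 = 64)
J(p, c) = 64
B = -2/3 (B = 8*(-1/12) = -2/3 ≈ -0.66667)
P(w) = sqrt(64 + w) (P(w) = sqrt(1*w + 64) = sqrt(w + 64) = sqrt(64 + w))
(P(B) - 53)*(-87) = (sqrt(64 - 2/3) - 53)*(-87) = (sqrt(190/3) - 53)*(-87) = (sqrt(570)/3 - 53)*(-87) = (-53 + sqrt(570)/3)*(-87) = 4611 - 29*sqrt(570)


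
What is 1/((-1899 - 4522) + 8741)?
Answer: 1/2320 ≈ 0.00043103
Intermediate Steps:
1/((-1899 - 4522) + 8741) = 1/(-6421 + 8741) = 1/2320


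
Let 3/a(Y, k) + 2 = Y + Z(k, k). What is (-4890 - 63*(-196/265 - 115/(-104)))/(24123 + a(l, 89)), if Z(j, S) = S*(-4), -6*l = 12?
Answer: -406212399/1994488951 ≈ -0.20367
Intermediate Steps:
l = -2 (l = -⅙*12 = -2)
Z(j, S) = -4*S
a(Y, k) = 3/(-2 + Y - 4*k) (a(Y, k) = 3/(-2 + (Y - 4*k)) = 3/(-2 + Y - 4*k))
(-4890 - 63*(-196/265 - 115/(-104)))/(24123 + a(l, 89)) = (-4890 - 63*(-196/265 - 115/(-104)))/(24123 - 3/(2 - 1*(-2) + 4*89)) = (-4890 - 63*(-196*1/265 - 115*(-1/104)))/(24123 - 3/(2 + 2 + 356)) = (-4890 - 63*(-196/265 + 115/104))/(24123 - 3/360) = (-4890 - 63*10091/27560)/(24123 - 3*1/360) = (-4890 - 635733/27560)/(24123 - 1/120) = -135404133/(27560*2894759/120) = -135404133/27560*120/2894759 = -406212399/1994488951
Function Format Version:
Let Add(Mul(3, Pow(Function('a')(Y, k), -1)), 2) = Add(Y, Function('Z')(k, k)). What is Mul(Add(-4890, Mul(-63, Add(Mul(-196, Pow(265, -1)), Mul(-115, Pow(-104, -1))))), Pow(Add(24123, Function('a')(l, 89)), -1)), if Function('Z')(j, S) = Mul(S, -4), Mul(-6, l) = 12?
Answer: Rational(-406212399, 1994488951) ≈ -0.20367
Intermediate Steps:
l = -2 (l = Mul(Rational(-1, 6), 12) = -2)
Function('Z')(j, S) = Mul(-4, S)
Function('a')(Y, k) = Mul(3, Pow(Add(-2, Y, Mul(-4, k)), -1)) (Function('a')(Y, k) = Mul(3, Pow(Add(-2, Add(Y, Mul(-4, k))), -1)) = Mul(3, Pow(Add(-2, Y, Mul(-4, k)), -1)))
Mul(Add(-4890, Mul(-63, Add(Mul(-196, Pow(265, -1)), Mul(-115, Pow(-104, -1))))), Pow(Add(24123, Function('a')(l, 89)), -1)) = Mul(Add(-4890, Mul(-63, Add(Mul(-196, Pow(265, -1)), Mul(-115, Pow(-104, -1))))), Pow(Add(24123, Mul(-3, Pow(Add(2, Mul(-1, -2), Mul(4, 89)), -1))), -1)) = Mul(Add(-4890, Mul(-63, Add(Mul(-196, Rational(1, 265)), Mul(-115, Rational(-1, 104))))), Pow(Add(24123, Mul(-3, Pow(Add(2, 2, 356), -1))), -1)) = Mul(Add(-4890, Mul(-63, Add(Rational(-196, 265), Rational(115, 104)))), Pow(Add(24123, Mul(-3, Pow(360, -1))), -1)) = Mul(Add(-4890, Mul(-63, Rational(10091, 27560))), Pow(Add(24123, Mul(-3, Rational(1, 360))), -1)) = Mul(Add(-4890, Rational(-635733, 27560)), Pow(Add(24123, Rational(-1, 120)), -1)) = Mul(Rational(-135404133, 27560), Pow(Rational(2894759, 120), -1)) = Mul(Rational(-135404133, 27560), Rational(120, 2894759)) = Rational(-406212399, 1994488951)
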